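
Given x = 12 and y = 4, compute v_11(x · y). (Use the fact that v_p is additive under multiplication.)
v_11(48) = 0

v_p(x) = 0 (factor: 12 = 11^0 · 12); v_p(y) = 0 (factor: 4 = 11^0 · 4). Additivity: v_p(xy) = v_p(x) + v_p(y) = 0 + 0 = 0. (Direct check: xy = 48 = 11^0 · (48).)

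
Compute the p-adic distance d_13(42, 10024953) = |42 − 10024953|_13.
d_13(42, 10024953) = 1/371293

Step 1 — x − y = 42 − 10024953 = -10024911. Step 2 — v_13(-10024911) = 5 (factor: -10024911 = −(13^5 · 27); the sign does not affect v_p). Step 3 — |x − y|_13 = 13^{-5} = 1/371293.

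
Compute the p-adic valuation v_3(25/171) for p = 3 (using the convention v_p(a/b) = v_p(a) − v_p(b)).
v_3(25/171) = -2

Factor powers of 3 from the numerator and denominator of the reduced fraction: 25 = 3^0 · 25 and 171 = 3^2 · 19. Apply v_p(a/b) = v_p(a) − v_p(b): v_3(25/171) = 0 − 2 = -2.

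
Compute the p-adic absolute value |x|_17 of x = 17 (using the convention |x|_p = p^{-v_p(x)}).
|17|_17 = 1/17

Step 1 — compute v_17(x) by factoring powers of 17 out of the numerator and denominator: v_17(17) = 1. Step 2 — apply |x|_p = p^{-v_p(x)} = 17^{-1} = 1/17.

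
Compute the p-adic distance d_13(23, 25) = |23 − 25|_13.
d_13(23, 25) = 1

Step 1 — x − y = 23 − 25 = -2. Step 2 — v_13(-2) = 0 (factor: -2 = −(13^0 · 2); the sign does not affect v_p). Step 3 — |x − y|_13 = 13^{0} = 1.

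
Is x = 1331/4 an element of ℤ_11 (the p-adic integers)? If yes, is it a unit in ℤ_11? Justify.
x ∈ ℤ_11 but not a unit; v_11(x) = 3 > 0

ℤ_11 = {x ∈ ℚ_11 : v_11(x) ≥ 0} and ℤ_11^× = {x ∈ ℤ_11 : v_11(x) = 0}. Here v_11(1331/4) = v_11(num) − v_11(den) = 3; compare against these criteria.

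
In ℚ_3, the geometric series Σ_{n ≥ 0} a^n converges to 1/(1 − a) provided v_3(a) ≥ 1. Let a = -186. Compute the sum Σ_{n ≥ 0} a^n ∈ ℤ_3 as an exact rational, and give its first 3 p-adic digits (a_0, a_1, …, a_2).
Σ a^n = 1/(1 − a) = 1/187;  first 3 digits = (1, 1, 1)

v_3(a) = 1 ≥ 1, so the series converges in ℤ_3 to 1/(1 − a) = 1/(1 − (-186)) = 1/187. Expand this rational in ℤ_3: compute digits iteratively via d_i = x_i mod 3, x_{i+1} = (x_i − d_i)/3. The first 3 digits are (1, 1, 1).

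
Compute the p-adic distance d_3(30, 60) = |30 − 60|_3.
d_3(30, 60) = 1/3

Step 1 — x − y = 30 − 60 = -30. Step 2 — v_3(-30) = 1 (factor: -30 = −(3^1 · 10); the sign does not affect v_p). Step 3 — |x − y|_3 = 3^{-1} = 1/3.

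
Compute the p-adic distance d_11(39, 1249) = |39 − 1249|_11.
d_11(39, 1249) = 1/121

Step 1 — x − y = 39 − 1249 = -1210. Step 2 — v_11(-1210) = 2 (factor: -1210 = −(11^2 · 10); the sign does not affect v_p). Step 3 — |x − y|_11 = 11^{-2} = 1/121.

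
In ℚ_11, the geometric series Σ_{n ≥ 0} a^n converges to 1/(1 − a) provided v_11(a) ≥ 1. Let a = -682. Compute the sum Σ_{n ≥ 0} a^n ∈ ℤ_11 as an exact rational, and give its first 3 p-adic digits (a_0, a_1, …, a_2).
Σ a^n = 1/(1 − a) = 1/683;  first 3 digits = (1, 4, 10)

v_11(a) = 1 ≥ 1, so the series converges in ℤ_11 to 1/(1 − a) = 1/(1 − (-682)) = 1/683. Expand this rational in ℤ_11: compute digits iteratively via d_i = x_i mod 11, x_{i+1} = (x_i − d_i)/11. The first 3 digits are (1, 4, 10).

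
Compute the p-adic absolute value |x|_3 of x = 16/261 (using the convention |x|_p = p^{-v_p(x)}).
|16/261|_3 = 9

Step 1 — compute v_3(x) by factoring powers of 3 out of the numerator and denominator: v_3(16/261) = -2. Step 2 — apply |x|_p = p^{-v_p(x)} = 3^{2} = 9.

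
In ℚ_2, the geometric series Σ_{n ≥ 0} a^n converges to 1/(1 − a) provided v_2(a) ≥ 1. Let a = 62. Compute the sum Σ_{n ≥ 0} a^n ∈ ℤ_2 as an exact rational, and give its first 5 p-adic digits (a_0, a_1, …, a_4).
Σ a^n = 1/(1 − a) = -1/61;  first 5 digits = (1, 1, 0, 1, 0)

v_2(a) = 1 ≥ 1, so the series converges in ℤ_2 to 1/(1 − a) = 1/(1 − 62) = -1/61. Expand this rational in ℤ_2: compute digits iteratively via d_i = x_i mod 2, x_{i+1} = (x_i − d_i)/2. The first 5 digits are (1, 1, 0, 1, 0).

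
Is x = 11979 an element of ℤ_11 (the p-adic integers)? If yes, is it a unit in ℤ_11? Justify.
x ∈ ℤ_11 but not a unit; v_11(x) = 3 > 0

ℤ_11 = {x ∈ ℚ_11 : v_11(x) ≥ 0} and ℤ_11^× = {x ∈ ℤ_11 : v_11(x) = 0}. Here v_11(11979) = v_11(num) − v_11(den) = 3; compare against these criteria.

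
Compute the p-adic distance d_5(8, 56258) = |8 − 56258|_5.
d_5(8, 56258) = 1/3125

Step 1 — x − y = 8 − 56258 = -56250. Step 2 — v_5(-56250) = 5 (factor: -56250 = −(5^5 · 18); the sign does not affect v_p). Step 3 — |x − y|_5 = 5^{-5} = 1/3125.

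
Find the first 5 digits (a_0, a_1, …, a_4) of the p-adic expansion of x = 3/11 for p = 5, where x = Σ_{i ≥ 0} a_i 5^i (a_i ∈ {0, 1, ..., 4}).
(a_0, …, a_4) = (3, 4, 0, 3, 3)

v_5(3/11) = 0 (numerator and denominator both coprime to 5), so x ∈ ℤ_5^×. Compute digits iteratively via a_i = x_i mod 5, x_{i+1} = (x_i − a_i)/5, with x_0 = x:
  x_0 = 3/11;  a_0 = 3;  x_1 = (x_0 − 3)/5 = -6/11
  x_1 = -6/11;  a_1 = 4;  x_2 = (x_1 − 4)/5 = -10/11
  x_2 = -10/11;  a_2 = 0;  x_3 = (x_2 − 0)/5 = -2/11
  x_3 = -2/11;  a_3 = 3;  x_4 = (x_3 − 3)/5 = -7/11
  x_4 = -7/11;  a_4 = 3;  x_5 = (x_4 − 3)/5 = -8/11
Digits: (3, 4, 0, 3, 3).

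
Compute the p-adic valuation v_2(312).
v_2(312) = 3

v_2(n) is the largest exponent k such that 2^k divides n. Factor out: 312 = 2^3 · 39. (Sign doesn't affect v_p.) So v_2(312) = 3.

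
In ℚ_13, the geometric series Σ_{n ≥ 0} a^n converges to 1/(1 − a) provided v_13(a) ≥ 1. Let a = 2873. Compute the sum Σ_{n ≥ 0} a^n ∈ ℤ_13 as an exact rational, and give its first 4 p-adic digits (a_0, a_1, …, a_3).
Σ a^n = 1/(1 − a) = -1/2872;  first 4 digits = (1, 0, 4, 1)

v_13(a) = 2 ≥ 1, so the series converges in ℤ_13 to 1/(1 − a) = 1/(1 − 2873) = -1/2872. Expand this rational in ℤ_13: compute digits iteratively via d_i = x_i mod 13, x_{i+1} = (x_i − d_i)/13. The first 4 digits are (1, 0, 4, 1).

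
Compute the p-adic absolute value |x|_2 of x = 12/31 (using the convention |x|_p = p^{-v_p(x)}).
|12/31|_2 = 1/4

Step 1 — compute v_2(x) by factoring powers of 2 out of the numerator and denominator: v_2(12/31) = 2. Step 2 — apply |x|_p = p^{-v_p(x)} = 2^{-2} = 1/4.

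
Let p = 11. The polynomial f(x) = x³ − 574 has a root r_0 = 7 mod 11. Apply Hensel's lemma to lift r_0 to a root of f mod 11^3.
r_2 = 1184 (mod 1331)

Hensel: r_{i+1} = r_i − f(r_i)/f′(r_i) mod 11^{i+2}, where f′(x) = 3x². Iterate:
  r_0 = 7 (mod 11)
  r_1 = 95 (mod 121)
  r_2 = 1184 (mod 1331)
Final: r = 1184 with f(r) ≡ 0 mod 11^3.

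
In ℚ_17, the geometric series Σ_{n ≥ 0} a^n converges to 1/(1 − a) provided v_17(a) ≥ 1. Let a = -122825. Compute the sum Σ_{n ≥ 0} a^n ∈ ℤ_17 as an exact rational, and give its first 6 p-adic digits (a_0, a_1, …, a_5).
Σ a^n = 1/(1 − a) = 1/122826;  first 6 digits = (1, 0, 0, 9, 15, 16)

v_17(a) = 3 ≥ 1, so the series converges in ℤ_17 to 1/(1 − a) = 1/(1 − (-122825)) = 1/122826. Expand this rational in ℤ_17: compute digits iteratively via d_i = x_i mod 17, x_{i+1} = (x_i − d_i)/17. The first 6 digits are (1, 0, 0, 9, 15, 16).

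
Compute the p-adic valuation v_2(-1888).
v_2(-1888) = 5

v_2(n) is the largest exponent k such that 2^k divides n. Factor out: -1888 = -2^5 · 59. (Sign doesn't affect v_p.) So v_2(-1888) = 5.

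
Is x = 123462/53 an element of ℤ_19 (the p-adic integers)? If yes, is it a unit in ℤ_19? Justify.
x ∈ ℤ_19 but not a unit; v_19(x) = 3 > 0

ℤ_19 = {x ∈ ℚ_19 : v_19(x) ≥ 0} and ℤ_19^× = {x ∈ ℤ_19 : v_19(x) = 0}. Here v_19(123462/53) = v_19(num) − v_19(den) = 3; compare against these criteria.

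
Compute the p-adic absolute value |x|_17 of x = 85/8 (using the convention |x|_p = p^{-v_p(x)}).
|85/8|_17 = 1/17

Step 1 — compute v_17(x) by factoring powers of 17 out of the numerator and denominator: v_17(85/8) = 1. Step 2 — apply |x|_p = p^{-v_p(x)} = 17^{-1} = 1/17.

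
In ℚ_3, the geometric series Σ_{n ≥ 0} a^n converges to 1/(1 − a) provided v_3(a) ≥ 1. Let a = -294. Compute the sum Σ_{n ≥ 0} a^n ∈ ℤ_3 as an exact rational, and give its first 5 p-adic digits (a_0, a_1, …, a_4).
Σ a^n = 1/(1 − a) = 1/295;  first 5 digits = (1, 1, 1, 2, 2)

v_3(a) = 1 ≥ 1, so the series converges in ℤ_3 to 1/(1 − a) = 1/(1 − (-294)) = 1/295. Expand this rational in ℤ_3: compute digits iteratively via d_i = x_i mod 3, x_{i+1} = (x_i − d_i)/3. The first 5 digits are (1, 1, 1, 2, 2).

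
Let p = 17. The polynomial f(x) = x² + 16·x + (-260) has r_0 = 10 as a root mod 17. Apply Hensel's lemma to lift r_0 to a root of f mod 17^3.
r_2 = 10 (mod 4913)

Hensel: r_{i+1} = r_i − f(r_i)·(f′(r_i))^{-1} mod 17^{i+2}, f′(x) = 2x + 16. Iterate:
  r_0 = 10 (mod 17)
  r_1 = 10 (mod 289)
  r_2 = 10 (mod 4913)
Final: r = 10 satisfies f(r) ≡ 0 mod 17^3.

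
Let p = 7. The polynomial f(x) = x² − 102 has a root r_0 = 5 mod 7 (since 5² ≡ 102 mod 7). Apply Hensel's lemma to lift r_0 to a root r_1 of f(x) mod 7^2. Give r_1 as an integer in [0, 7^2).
r_1 = 47 (mod 49)

Hensel's recurrence: r_{i+1} = r_i − f(r_i)·(f′(r_i))^{-1} mod 7^{i+2}, with f′(x) = 2x. Iterate:
  r_0 = 5 (mod 7)
  r_1 = 47 (mod 49)
Final: r_1 = 47, and one checks f(r_1) ≡ 0 mod 7^2.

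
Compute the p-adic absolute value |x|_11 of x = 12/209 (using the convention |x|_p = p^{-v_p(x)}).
|12/209|_11 = 11

Step 1 — compute v_11(x) by factoring powers of 11 out of the numerator and denominator: v_11(12/209) = -1. Step 2 — apply |x|_p = p^{-v_p(x)} = 11^{1} = 11.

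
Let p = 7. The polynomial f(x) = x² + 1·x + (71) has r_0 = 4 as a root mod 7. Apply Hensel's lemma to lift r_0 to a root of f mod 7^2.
r_1 = 32 (mod 49)

Hensel: r_{i+1} = r_i − f(r_i)·(f′(r_i))^{-1} mod 7^{i+2}, f′(x) = 2x + 1. Iterate:
  r_0 = 4 (mod 7)
  r_1 = 32 (mod 49)
Final: r = 32 satisfies f(r) ≡ 0 mod 7^2.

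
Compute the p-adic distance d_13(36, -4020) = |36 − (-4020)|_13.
d_13(36, -4020) = 1/169

Step 1 — x − y = 36 − (-4020) = 4056. Step 2 — v_13(4056) = 2 (factor: 4056 = (13^2 · 24); the sign does not affect v_p). Step 3 — |x − y|_13 = 13^{-2} = 1/169.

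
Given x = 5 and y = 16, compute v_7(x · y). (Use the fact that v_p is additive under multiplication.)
v_7(80) = 0

v_p(x) = 0 (factor: 5 = 7^0 · 5); v_p(y) = 0 (factor: 16 = 7^0 · 16). Additivity: v_p(xy) = v_p(x) + v_p(y) = 0 + 0 = 0. (Direct check: xy = 80 = 7^0 · (80).)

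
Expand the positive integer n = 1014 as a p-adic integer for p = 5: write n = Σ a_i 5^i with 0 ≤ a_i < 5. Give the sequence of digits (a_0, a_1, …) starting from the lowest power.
(a_0, a_1, …) = (4, 2, 0, 3, 1)

Repeated division by 5 gives the digits low-to-high: 1014 = 4 + 2·5^1 + 3·5^3 + 1·5^4. Digit sequence: (4, 2, 0, 3, 1).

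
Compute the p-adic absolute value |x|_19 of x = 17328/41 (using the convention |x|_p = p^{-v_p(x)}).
|17328/41|_19 = 1/361

Step 1 — compute v_19(x) by factoring powers of 19 out of the numerator and denominator: v_19(17328/41) = 2. Step 2 — apply |x|_p = p^{-v_p(x)} = 19^{-2} = 1/361.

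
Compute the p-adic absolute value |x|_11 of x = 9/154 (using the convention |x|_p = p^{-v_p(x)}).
|9/154|_11 = 11

Step 1 — compute v_11(x) by factoring powers of 11 out of the numerator and denominator: v_11(9/154) = -1. Step 2 — apply |x|_p = p^{-v_p(x)} = 11^{1} = 11.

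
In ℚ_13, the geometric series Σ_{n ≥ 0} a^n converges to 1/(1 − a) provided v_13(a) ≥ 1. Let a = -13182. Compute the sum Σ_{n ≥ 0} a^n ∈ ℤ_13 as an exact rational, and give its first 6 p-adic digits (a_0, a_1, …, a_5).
Σ a^n = 1/(1 − a) = 1/13183;  first 6 digits = (1, 0, 0, 7, 12, 12)

v_13(a) = 3 ≥ 1, so the series converges in ℤ_13 to 1/(1 − a) = 1/(1 − (-13182)) = 1/13183. Expand this rational in ℤ_13: compute digits iteratively via d_i = x_i mod 13, x_{i+1} = (x_i − d_i)/13. The first 6 digits are (1, 0, 0, 7, 12, 12).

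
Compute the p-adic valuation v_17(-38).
v_17(-38) = 0

v_17(n) is the largest exponent k such that 17^k divides n. Factor out: -38 = -17^0 · 38. (Sign doesn't affect v_p.) So v_17(-38) = 0.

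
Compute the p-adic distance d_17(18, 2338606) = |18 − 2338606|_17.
d_17(18, 2338606) = 1/83521

Step 1 — x − y = 18 − 2338606 = -2338588. Step 2 — v_17(-2338588) = 4 (factor: -2338588 = −(17^4 · 28); the sign does not affect v_p). Step 3 — |x − y|_17 = 17^{-4} = 1/83521.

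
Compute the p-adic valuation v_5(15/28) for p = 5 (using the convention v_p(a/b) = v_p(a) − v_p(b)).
v_5(15/28) = 1

Factor powers of 5 from the numerator and denominator of the reduced fraction: 15 = 5^1 · 3 and 28 = 5^0 · 28. Apply v_p(a/b) = v_p(a) − v_p(b): v_5(15/28) = 1 − 0 = 1.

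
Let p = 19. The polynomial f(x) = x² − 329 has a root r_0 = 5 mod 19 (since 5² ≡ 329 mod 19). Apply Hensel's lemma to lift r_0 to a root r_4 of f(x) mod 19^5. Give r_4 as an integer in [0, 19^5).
r_4 = 2130513 (mod 2476099)

Hensel's recurrence: r_{i+1} = r_i − f(r_i)·(f′(r_i))^{-1} mod 19^{i+2}, with f′(x) = 2x. Iterate:
  r_0 = 5 (mod 19)
  r_1 = 252 (mod 361)
  r_2 = 4223 (mod 6859)
  r_3 = 45377 (mod 130321)
  r_4 = 2130513 (mod 2476099)
Final: r_4 = 2130513, and one checks f(r_4) ≡ 0 mod 19^5.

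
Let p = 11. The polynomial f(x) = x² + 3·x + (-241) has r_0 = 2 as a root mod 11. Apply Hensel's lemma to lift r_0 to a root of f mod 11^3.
r_2 = 640 (mod 1331)

Hensel: r_{i+1} = r_i − f(r_i)·(f′(r_i))^{-1} mod 11^{i+2}, f′(x) = 2x + 3. Iterate:
  r_0 = 2 (mod 11)
  r_1 = 35 (mod 121)
  r_2 = 640 (mod 1331)
Final: r = 640 satisfies f(r) ≡ 0 mod 11^3.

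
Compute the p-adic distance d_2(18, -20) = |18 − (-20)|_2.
d_2(18, -20) = 1/2

Step 1 — x − y = 18 − (-20) = 38. Step 2 — v_2(38) = 1 (factor: 38 = (2^1 · 19); the sign does not affect v_p). Step 3 — |x − y|_2 = 2^{-1} = 1/2.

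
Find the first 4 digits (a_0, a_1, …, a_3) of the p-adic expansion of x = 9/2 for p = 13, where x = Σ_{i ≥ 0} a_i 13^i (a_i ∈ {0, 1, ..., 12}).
(a_0, …, a_3) = (11, 6, 6, 6)

v_13(9/2) = 0 (numerator and denominator both coprime to 13), so x ∈ ℤ_13^×. Compute digits iteratively via a_i = x_i mod 13, x_{i+1} = (x_i − a_i)/13, with x_0 = x:
  x_0 = 9/2;  a_0 = 11;  x_1 = (x_0 − 11)/13 = -1/2
  x_1 = -1/2;  a_1 = 6;  x_2 = (x_1 − 6)/13 = -1/2
  x_2 = -1/2;  a_2 = 6;  x_3 = (x_2 − 6)/13 = -1/2
  x_3 = -1/2;  a_3 = 6;  x_4 = (x_3 − 6)/13 = -1/2
Digits: (11, 6, 6, 6).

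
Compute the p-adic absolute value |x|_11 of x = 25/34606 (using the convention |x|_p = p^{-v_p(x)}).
|25/34606|_11 = 1331

Step 1 — compute v_11(x) by factoring powers of 11 out of the numerator and denominator: v_11(25/34606) = -3. Step 2 — apply |x|_p = p^{-v_p(x)} = 11^{3} = 1331.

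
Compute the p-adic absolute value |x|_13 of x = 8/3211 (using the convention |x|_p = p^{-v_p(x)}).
|8/3211|_13 = 169

Step 1 — compute v_13(x) by factoring powers of 13 out of the numerator and denominator: v_13(8/3211) = -2. Step 2 — apply |x|_p = p^{-v_p(x)} = 13^{2} = 169.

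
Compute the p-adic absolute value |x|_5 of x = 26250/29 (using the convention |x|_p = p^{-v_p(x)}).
|26250/29|_5 = 1/625

Step 1 — compute v_5(x) by factoring powers of 5 out of the numerator and denominator: v_5(26250/29) = 4. Step 2 — apply |x|_p = p^{-v_p(x)} = 5^{-4} = 1/625.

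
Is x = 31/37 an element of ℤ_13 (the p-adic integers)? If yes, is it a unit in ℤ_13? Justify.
x ∈ ℤ_13^× (unit); v_13(x) = 0

ℤ_13 = {x ∈ ℚ_13 : v_13(x) ≥ 0} and ℤ_13^× = {x ∈ ℤ_13 : v_13(x) = 0}. Here v_13(31/37) = v_13(num) − v_13(den) = 0; compare against these criteria.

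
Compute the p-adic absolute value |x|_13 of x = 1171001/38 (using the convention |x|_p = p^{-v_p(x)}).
|1171001/38|_13 = 1/28561

Step 1 — compute v_13(x) by factoring powers of 13 out of the numerator and denominator: v_13(1171001/38) = 4. Step 2 — apply |x|_p = p^{-v_p(x)} = 13^{-4} = 1/28561.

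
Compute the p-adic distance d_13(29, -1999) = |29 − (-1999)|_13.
d_13(29, -1999) = 1/169

Step 1 — x − y = 29 − (-1999) = 2028. Step 2 — v_13(2028) = 2 (factor: 2028 = (13^2 · 12); the sign does not affect v_p). Step 3 — |x − y|_13 = 13^{-2} = 1/169.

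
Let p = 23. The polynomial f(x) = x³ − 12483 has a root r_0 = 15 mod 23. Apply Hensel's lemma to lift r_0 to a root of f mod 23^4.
r_3 = 87645 (mod 279841)

Hensel: r_{i+1} = r_i − f(r_i)/f′(r_i) mod 23^{i+2}, where f′(x) = 3x². Iterate:
  r_0 = 15 (mod 23)
  r_1 = 360 (mod 529)
  r_2 = 2476 (mod 12167)
  r_3 = 87645 (mod 279841)
Final: r = 87645 with f(r) ≡ 0 mod 23^4.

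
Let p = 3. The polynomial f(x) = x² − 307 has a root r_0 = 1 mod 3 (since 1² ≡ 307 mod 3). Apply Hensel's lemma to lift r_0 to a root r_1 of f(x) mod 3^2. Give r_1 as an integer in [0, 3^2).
r_1 = 1 (mod 9)

Hensel's recurrence: r_{i+1} = r_i − f(r_i)·(f′(r_i))^{-1} mod 3^{i+2}, with f′(x) = 2x. Iterate:
  r_0 = 1 (mod 3)
  r_1 = 1 (mod 9)
Final: r_1 = 1, and one checks f(r_1) ≡ 0 mod 3^2.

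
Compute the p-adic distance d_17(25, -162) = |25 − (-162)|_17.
d_17(25, -162) = 1/17

Step 1 — x − y = 25 − (-162) = 187. Step 2 — v_17(187) = 1 (factor: 187 = (17^1 · 11); the sign does not affect v_p). Step 3 — |x − y|_17 = 17^{-1} = 1/17.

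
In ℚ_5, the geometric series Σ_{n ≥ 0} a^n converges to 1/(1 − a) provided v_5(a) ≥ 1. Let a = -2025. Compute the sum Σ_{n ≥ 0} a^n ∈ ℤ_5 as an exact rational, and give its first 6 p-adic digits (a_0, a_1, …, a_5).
Σ a^n = 1/(1 − a) = 1/2026;  first 6 digits = (1, 0, 4, 3, 2, 1)

v_5(a) = 2 ≥ 1, so the series converges in ℤ_5 to 1/(1 − a) = 1/(1 − (-2025)) = 1/2026. Expand this rational in ℤ_5: compute digits iteratively via d_i = x_i mod 5, x_{i+1} = (x_i − d_i)/5. The first 6 digits are (1, 0, 4, 3, 2, 1).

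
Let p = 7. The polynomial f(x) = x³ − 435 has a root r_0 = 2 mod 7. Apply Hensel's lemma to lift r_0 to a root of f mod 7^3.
r_2 = 156 (mod 343)

Hensel: r_{i+1} = r_i − f(r_i)/f′(r_i) mod 7^{i+2}, where f′(x) = 3x². Iterate:
  r_0 = 2 (mod 7)
  r_1 = 9 (mod 49)
  r_2 = 156 (mod 343)
Final: r = 156 with f(r) ≡ 0 mod 7^3.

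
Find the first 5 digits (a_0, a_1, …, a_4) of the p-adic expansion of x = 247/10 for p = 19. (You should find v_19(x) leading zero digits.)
(a_0, …, a_4) = (0, 7, 13, 5, 13)

v_19(247/10) = 1, so a_0 = ... = a_0 = 0. Factor out: x = 19^1 · u with u = 13/10 a unit in ℤ_19. Expand u iteratively via a_{v+i} = u_i mod 19, u_{i+1} = (u_i − a_{v+i})/19:
  u_0 = 13/10;  a_1 = 7;  u_1 = (u_0 − 7)/19 = -3/10
  u_1 = -3/10;  a_2 = 13;  u_2 = (u_1 − 13)/19 = -7/10
  u_2 = -7/10;  a_3 = 5;  u_3 = (u_2 − 5)/19 = -3/10
  u_3 = -3/10;  a_4 = 13;  u_4 = (u_3 − 13)/19 = -7/10
Digits: (0, 7, 13, 5, 13).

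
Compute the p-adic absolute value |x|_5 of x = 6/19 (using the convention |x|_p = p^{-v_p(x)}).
|6/19|_5 = 1

Step 1 — compute v_5(x) by factoring powers of 5 out of the numerator and denominator: v_5(6/19) = 0. Step 2 — apply |x|_p = p^{-v_p(x)} = 5^{0} = 1.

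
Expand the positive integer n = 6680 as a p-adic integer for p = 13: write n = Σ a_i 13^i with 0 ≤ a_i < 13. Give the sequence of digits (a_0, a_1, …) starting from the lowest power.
(a_0, a_1, …) = (11, 6, 0, 3)

Repeated division by 13 gives the digits low-to-high: 6680 = 11 + 6·13^1 + 3·13^3. Digit sequence: (11, 6, 0, 3).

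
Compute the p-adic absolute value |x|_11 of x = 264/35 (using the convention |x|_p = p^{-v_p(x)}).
|264/35|_11 = 1/11

Step 1 — compute v_11(x) by factoring powers of 11 out of the numerator and denominator: v_11(264/35) = 1. Step 2 — apply |x|_p = p^{-v_p(x)} = 11^{-1} = 1/11.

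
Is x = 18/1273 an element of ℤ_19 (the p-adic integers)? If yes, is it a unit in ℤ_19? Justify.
x ∉ ℤ_19 (v_19(x) = -1 < 0)

ℤ_19 = {x ∈ ℚ_19 : v_19(x) ≥ 0} and ℤ_19^× = {x ∈ ℤ_19 : v_19(x) = 0}. Here v_19(18/1273) = v_19(num) − v_19(den) = -1; compare against these criteria.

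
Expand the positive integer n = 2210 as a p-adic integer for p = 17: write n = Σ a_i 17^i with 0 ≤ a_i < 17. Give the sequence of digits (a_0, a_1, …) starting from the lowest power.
(a_0, a_1, …) = (0, 11, 7)

Repeated division by 17 gives the digits low-to-high: 2210 = 11·17^1 + 7·17^2. Digit sequence: (0, 11, 7).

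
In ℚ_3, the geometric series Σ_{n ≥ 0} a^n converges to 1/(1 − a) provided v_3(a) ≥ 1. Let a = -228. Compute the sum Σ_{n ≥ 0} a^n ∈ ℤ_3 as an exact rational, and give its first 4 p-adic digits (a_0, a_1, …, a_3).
Σ a^n = 1/(1 − a) = 1/229;  first 4 digits = (1, 2, 2, 1)

v_3(a) = 1 ≥ 1, so the series converges in ℤ_3 to 1/(1 − a) = 1/(1 − (-228)) = 1/229. Expand this rational in ℤ_3: compute digits iteratively via d_i = x_i mod 3, x_{i+1} = (x_i − d_i)/3. The first 4 digits are (1, 2, 2, 1).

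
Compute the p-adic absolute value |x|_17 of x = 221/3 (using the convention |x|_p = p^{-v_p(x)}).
|221/3|_17 = 1/17

Step 1 — compute v_17(x) by factoring powers of 17 out of the numerator and denominator: v_17(221/3) = 1. Step 2 — apply |x|_p = p^{-v_p(x)} = 17^{-1} = 1/17.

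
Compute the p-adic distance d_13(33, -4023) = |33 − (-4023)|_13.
d_13(33, -4023) = 1/169

Step 1 — x − y = 33 − (-4023) = 4056. Step 2 — v_13(4056) = 2 (factor: 4056 = (13^2 · 24); the sign does not affect v_p). Step 3 — |x − y|_13 = 13^{-2} = 1/169.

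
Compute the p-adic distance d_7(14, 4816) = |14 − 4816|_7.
d_7(14, 4816) = 1/2401

Step 1 — x − y = 14 − 4816 = -4802. Step 2 — v_7(-4802) = 4 (factor: -4802 = −(7^4 · 2); the sign does not affect v_p). Step 3 — |x − y|_7 = 7^{-4} = 1/2401.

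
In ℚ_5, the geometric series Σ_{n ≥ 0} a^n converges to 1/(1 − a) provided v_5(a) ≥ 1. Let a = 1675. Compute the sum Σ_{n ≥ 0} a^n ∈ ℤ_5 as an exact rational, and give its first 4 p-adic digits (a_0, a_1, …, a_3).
Σ a^n = 1/(1 − a) = -1/1674;  first 4 digits = (1, 0, 2, 3)

v_5(a) = 2 ≥ 1, so the series converges in ℤ_5 to 1/(1 − a) = 1/(1 − 1675) = -1/1674. Expand this rational in ℤ_5: compute digits iteratively via d_i = x_i mod 5, x_{i+1} = (x_i − d_i)/5. The first 4 digits are (1, 0, 2, 3).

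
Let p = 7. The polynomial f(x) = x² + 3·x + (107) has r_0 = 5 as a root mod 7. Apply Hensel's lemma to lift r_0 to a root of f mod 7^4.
r_3 = 2210 (mod 2401)

Hensel: r_{i+1} = r_i − f(r_i)·(f′(r_i))^{-1} mod 7^{i+2}, f′(x) = 2x + 3. Iterate:
  r_0 = 5 (mod 7)
  r_1 = 5 (mod 49)
  r_2 = 152 (mod 343)
  r_3 = 2210 (mod 2401)
Final: r = 2210 satisfies f(r) ≡ 0 mod 7^4.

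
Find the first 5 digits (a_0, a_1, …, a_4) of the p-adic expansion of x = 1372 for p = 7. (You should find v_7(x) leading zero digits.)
(a_0, …, a_4) = (0, 0, 0, 4, 0)

v_7(1372) = 3, so a_0 = ... = a_2 = 0. Factor out: x = 7^3 · u with u = 4 a unit in ℤ_7. Expand u iteratively via a_{v+i} = u_i mod 7, u_{i+1} = (u_i − a_{v+i})/7:
  u_0 = 4;  a_3 = 4;  u_1 = (u_0 − 4)/7 = 0
  u_1 = 0;  a_4 = 0;  u_2 = (u_1 − 0)/7 = 0
Digits: (0, 0, 0, 4, 0).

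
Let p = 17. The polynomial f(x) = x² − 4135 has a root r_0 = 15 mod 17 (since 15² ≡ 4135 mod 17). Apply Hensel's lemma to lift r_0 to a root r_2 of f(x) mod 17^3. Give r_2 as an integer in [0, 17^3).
r_2 = 2072 (mod 4913)

Hensel's recurrence: r_{i+1} = r_i − f(r_i)·(f′(r_i))^{-1} mod 17^{i+2}, with f′(x) = 2x. Iterate:
  r_0 = 15 (mod 17)
  r_1 = 49 (mod 289)
  r_2 = 2072 (mod 4913)
Final: r_2 = 2072, and one checks f(r_2) ≡ 0 mod 17^3.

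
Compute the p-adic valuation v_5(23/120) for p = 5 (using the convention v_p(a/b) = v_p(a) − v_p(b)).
v_5(23/120) = -1

Factor powers of 5 from the numerator and denominator of the reduced fraction: 23 = 5^0 · 23 and 120 = 5^1 · 24. Apply v_p(a/b) = v_p(a) − v_p(b): v_5(23/120) = 0 − 1 = -1.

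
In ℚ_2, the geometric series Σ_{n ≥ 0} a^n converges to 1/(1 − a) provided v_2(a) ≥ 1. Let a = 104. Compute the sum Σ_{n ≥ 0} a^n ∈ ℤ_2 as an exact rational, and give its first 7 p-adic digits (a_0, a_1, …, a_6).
Σ a^n = 1/(1 − a) = -1/103;  first 7 digits = (1, 0, 0, 1, 0, 1, 0)

v_2(a) = 3 ≥ 1, so the series converges in ℤ_2 to 1/(1 − a) = 1/(1 − 104) = -1/103. Expand this rational in ℤ_2: compute digits iteratively via d_i = x_i mod 2, x_{i+1} = (x_i − d_i)/2. The first 7 digits are (1, 0, 0, 1, 0, 1, 0).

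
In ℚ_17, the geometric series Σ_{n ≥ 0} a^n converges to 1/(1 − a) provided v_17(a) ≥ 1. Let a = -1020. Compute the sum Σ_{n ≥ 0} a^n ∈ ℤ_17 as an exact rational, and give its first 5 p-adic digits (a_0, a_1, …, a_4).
Σ a^n = 1/(1 − a) = 1/1021;  first 5 digits = (1, 8, 9, 9, 4)

v_17(a) = 1 ≥ 1, so the series converges in ℤ_17 to 1/(1 − a) = 1/(1 − (-1020)) = 1/1021. Expand this rational in ℤ_17: compute digits iteratively via d_i = x_i mod 17, x_{i+1} = (x_i − d_i)/17. The first 5 digits are (1, 8, 9, 9, 4).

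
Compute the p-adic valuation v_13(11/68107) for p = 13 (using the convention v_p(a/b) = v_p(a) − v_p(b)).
v_13(11/68107) = -3

Factor powers of 13 from the numerator and denominator of the reduced fraction: 11 = 13^0 · 11 and 68107 = 13^3 · 31. Apply v_p(a/b) = v_p(a) − v_p(b): v_13(11/68107) = 0 − 3 = -3.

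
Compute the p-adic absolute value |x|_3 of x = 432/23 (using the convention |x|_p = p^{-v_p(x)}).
|432/23|_3 = 1/27

Step 1 — compute v_3(x) by factoring powers of 3 out of the numerator and denominator: v_3(432/23) = 3. Step 2 — apply |x|_p = p^{-v_p(x)} = 3^{-3} = 1/27.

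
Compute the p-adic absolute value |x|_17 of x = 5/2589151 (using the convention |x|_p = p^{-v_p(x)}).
|5/2589151|_17 = 83521

Step 1 — compute v_17(x) by factoring powers of 17 out of the numerator and denominator: v_17(5/2589151) = -4. Step 2 — apply |x|_p = p^{-v_p(x)} = 17^{4} = 83521.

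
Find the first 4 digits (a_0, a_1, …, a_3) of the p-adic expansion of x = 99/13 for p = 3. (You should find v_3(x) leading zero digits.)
(a_0, …, a_3) = (0, 0, 2, 1)

v_3(99/13) = 2, so a_0 = ... = a_1 = 0. Factor out: x = 3^2 · u with u = 11/13 a unit in ℤ_3. Expand u iteratively via a_{v+i} = u_i mod 3, u_{i+1} = (u_i − a_{v+i})/3:
  u_0 = 11/13;  a_2 = 2;  u_1 = (u_0 − 2)/3 = -5/13
  u_1 = -5/13;  a_3 = 1;  u_2 = (u_1 − 1)/3 = -6/13
Digits: (0, 0, 2, 1).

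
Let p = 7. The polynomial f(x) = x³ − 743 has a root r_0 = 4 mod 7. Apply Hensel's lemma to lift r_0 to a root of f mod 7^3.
r_2 = 256 (mod 343)

Hensel: r_{i+1} = r_i − f(r_i)/f′(r_i) mod 7^{i+2}, where f′(x) = 3x². Iterate:
  r_0 = 4 (mod 7)
  r_1 = 11 (mod 49)
  r_2 = 256 (mod 343)
Final: r = 256 with f(r) ≡ 0 mod 7^3.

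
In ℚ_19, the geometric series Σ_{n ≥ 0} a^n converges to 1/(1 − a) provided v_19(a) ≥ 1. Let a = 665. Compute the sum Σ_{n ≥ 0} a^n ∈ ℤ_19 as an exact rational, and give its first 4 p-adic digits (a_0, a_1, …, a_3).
Σ a^n = 1/(1 − a) = -1/664;  first 4 digits = (1, 16, 10, 18)

v_19(a) = 1 ≥ 1, so the series converges in ℤ_19 to 1/(1 − a) = 1/(1 − 665) = -1/664. Expand this rational in ℤ_19: compute digits iteratively via d_i = x_i mod 19, x_{i+1} = (x_i − d_i)/19. The first 4 digits are (1, 16, 10, 18).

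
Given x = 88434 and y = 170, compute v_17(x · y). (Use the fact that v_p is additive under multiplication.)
v_17(15033780) = 4

v_p(x) = 3 (factor: 88434 = 17^3 · 18); v_p(y) = 1 (factor: 170 = 17^1 · 10). Additivity: v_p(xy) = v_p(x) + v_p(y) = 3 + 1 = 4. (Direct check: xy = 15033780 = 17^4 · (180).)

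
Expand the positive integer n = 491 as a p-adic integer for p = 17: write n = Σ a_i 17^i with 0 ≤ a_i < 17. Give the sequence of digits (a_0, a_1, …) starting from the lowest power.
(a_0, a_1, …) = (15, 11, 1)

Repeated division by 17 gives the digits low-to-high: 491 = 15 + 11·17^1 + 1·17^2. Digit sequence: (15, 11, 1).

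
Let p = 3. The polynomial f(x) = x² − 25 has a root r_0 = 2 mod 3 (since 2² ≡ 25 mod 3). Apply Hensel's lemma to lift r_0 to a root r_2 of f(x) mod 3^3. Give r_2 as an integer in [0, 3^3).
r_2 = 5 (mod 27)

Hensel's recurrence: r_{i+1} = r_i − f(r_i)·(f′(r_i))^{-1} mod 3^{i+2}, with f′(x) = 2x. Iterate:
  r_0 = 2 (mod 3)
  r_1 = 5 (mod 9)
  r_2 = 5 (mod 27)
Final: r_2 = 5, and one checks f(r_2) ≡ 0 mod 3^3.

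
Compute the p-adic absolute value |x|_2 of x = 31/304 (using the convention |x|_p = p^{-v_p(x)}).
|31/304|_2 = 16

Step 1 — compute v_2(x) by factoring powers of 2 out of the numerator and denominator: v_2(31/304) = -4. Step 2 — apply |x|_p = p^{-v_p(x)} = 2^{4} = 16.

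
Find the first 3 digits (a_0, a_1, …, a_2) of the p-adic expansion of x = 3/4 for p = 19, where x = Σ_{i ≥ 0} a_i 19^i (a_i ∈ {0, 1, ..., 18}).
(a_0, …, a_2) = (15, 4, 14)

v_19(3/4) = 0 (numerator and denominator both coprime to 19), so x ∈ ℤ_19^×. Compute digits iteratively via a_i = x_i mod 19, x_{i+1} = (x_i − a_i)/19, with x_0 = x:
  x_0 = 3/4;  a_0 = 15;  x_1 = (x_0 − 15)/19 = -3/4
  x_1 = -3/4;  a_1 = 4;  x_2 = (x_1 − 4)/19 = -1/4
  x_2 = -1/4;  a_2 = 14;  x_3 = (x_2 − 14)/19 = -3/4
Digits: (15, 4, 14).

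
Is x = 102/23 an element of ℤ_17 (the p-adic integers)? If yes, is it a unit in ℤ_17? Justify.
x ∈ ℤ_17 but not a unit; v_17(x) = 1 > 0

ℤ_17 = {x ∈ ℚ_17 : v_17(x) ≥ 0} and ℤ_17^× = {x ∈ ℤ_17 : v_17(x) = 0}. Here v_17(102/23) = v_17(num) − v_17(den) = 1; compare against these criteria.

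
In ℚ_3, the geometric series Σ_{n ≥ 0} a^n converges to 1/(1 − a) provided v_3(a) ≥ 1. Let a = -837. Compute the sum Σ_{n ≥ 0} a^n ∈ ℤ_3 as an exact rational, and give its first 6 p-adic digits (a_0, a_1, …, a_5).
Σ a^n = 1/(1 − a) = 1/838;  first 6 digits = (1, 0, 0, 2, 1, 2)

v_3(a) = 3 ≥ 1, so the series converges in ℤ_3 to 1/(1 − a) = 1/(1 − (-837)) = 1/838. Expand this rational in ℤ_3: compute digits iteratively via d_i = x_i mod 3, x_{i+1} = (x_i − d_i)/3. The first 6 digits are (1, 0, 0, 2, 1, 2).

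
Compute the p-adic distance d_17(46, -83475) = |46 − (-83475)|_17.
d_17(46, -83475) = 1/83521

Step 1 — x − y = 46 − (-83475) = 83521. Step 2 — v_17(83521) = 4 (factor: 83521 = (17^4 · 1); the sign does not affect v_p). Step 3 — |x − y|_17 = 17^{-4} = 1/83521.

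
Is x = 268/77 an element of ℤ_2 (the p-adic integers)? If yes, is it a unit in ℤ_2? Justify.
x ∈ ℤ_2 but not a unit; v_2(x) = 2 > 0

ℤ_2 = {x ∈ ℚ_2 : v_2(x) ≥ 0} and ℤ_2^× = {x ∈ ℤ_2 : v_2(x) = 0}. Here v_2(268/77) = v_2(num) − v_2(den) = 2; compare against these criteria.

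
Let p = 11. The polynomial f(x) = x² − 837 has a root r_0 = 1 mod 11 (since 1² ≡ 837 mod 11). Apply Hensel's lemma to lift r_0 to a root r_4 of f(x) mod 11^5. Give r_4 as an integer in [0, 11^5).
r_4 = 91411 (mod 161051)

Hensel's recurrence: r_{i+1} = r_i − f(r_i)·(f′(r_i))^{-1} mod 11^{i+2}, with f′(x) = 2x. Iterate:
  r_0 = 1 (mod 11)
  r_1 = 56 (mod 121)
  r_2 = 903 (mod 1331)
  r_3 = 3565 (mod 14641)
  r_4 = 91411 (mod 161051)
Final: r_4 = 91411, and one checks f(r_4) ≡ 0 mod 11^5.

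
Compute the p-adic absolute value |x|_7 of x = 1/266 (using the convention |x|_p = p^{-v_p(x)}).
|1/266|_7 = 7

Step 1 — compute v_7(x) by factoring powers of 7 out of the numerator and denominator: v_7(1/266) = -1. Step 2 — apply |x|_p = p^{-v_p(x)} = 7^{1} = 7.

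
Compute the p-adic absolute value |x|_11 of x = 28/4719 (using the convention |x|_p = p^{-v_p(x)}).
|28/4719|_11 = 121

Step 1 — compute v_11(x) by factoring powers of 11 out of the numerator and denominator: v_11(28/4719) = -2. Step 2 — apply |x|_p = p^{-v_p(x)} = 11^{2} = 121.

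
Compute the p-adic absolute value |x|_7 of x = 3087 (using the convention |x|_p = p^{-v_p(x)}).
|3087|_7 = 1/343

Step 1 — compute v_7(x) by factoring powers of 7 out of the numerator and denominator: v_7(3087) = 3. Step 2 — apply |x|_p = p^{-v_p(x)} = 7^{-3} = 1/343.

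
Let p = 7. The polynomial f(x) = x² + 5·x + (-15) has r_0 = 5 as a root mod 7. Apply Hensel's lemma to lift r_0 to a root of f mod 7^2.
r_1 = 19 (mod 49)

Hensel: r_{i+1} = r_i − f(r_i)·(f′(r_i))^{-1} mod 7^{i+2}, f′(x) = 2x + 5. Iterate:
  r_0 = 5 (mod 7)
  r_1 = 19 (mod 49)
Final: r = 19 satisfies f(r) ≡ 0 mod 7^2.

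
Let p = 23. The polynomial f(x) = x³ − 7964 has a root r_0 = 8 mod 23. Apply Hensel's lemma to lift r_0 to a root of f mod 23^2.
r_1 = 146 (mod 529)

Hensel: r_{i+1} = r_i − f(r_i)/f′(r_i) mod 23^{i+2}, where f′(x) = 3x². Iterate:
  r_0 = 8 (mod 23)
  r_1 = 146 (mod 529)
Final: r = 146 with f(r) ≡ 0 mod 23^2.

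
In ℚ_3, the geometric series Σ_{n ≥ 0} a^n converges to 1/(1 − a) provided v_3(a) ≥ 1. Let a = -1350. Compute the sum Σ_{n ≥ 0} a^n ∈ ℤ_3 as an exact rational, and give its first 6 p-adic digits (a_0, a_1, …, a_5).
Σ a^n = 1/(1 − a) = 1/1351;  first 6 digits = (1, 0, 0, 1, 1, 0)

v_3(a) = 3 ≥ 1, so the series converges in ℤ_3 to 1/(1 − a) = 1/(1 − (-1350)) = 1/1351. Expand this rational in ℤ_3: compute digits iteratively via d_i = x_i mod 3, x_{i+1} = (x_i − d_i)/3. The first 6 digits are (1, 0, 0, 1, 1, 0).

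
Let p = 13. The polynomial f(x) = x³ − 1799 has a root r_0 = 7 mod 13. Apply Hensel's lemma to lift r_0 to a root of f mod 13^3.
r_2 = 1385 (mod 2197)

Hensel: r_{i+1} = r_i − f(r_i)/f′(r_i) mod 13^{i+2}, where f′(x) = 3x². Iterate:
  r_0 = 7 (mod 13)
  r_1 = 33 (mod 169)
  r_2 = 1385 (mod 2197)
Final: r = 1385 with f(r) ≡ 0 mod 13^3.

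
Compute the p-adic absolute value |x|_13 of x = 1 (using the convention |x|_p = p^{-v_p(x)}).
|1|_13 = 1

Step 1 — compute v_13(x) by factoring powers of 13 out of the numerator and denominator: v_13(1) = 0. Step 2 — apply |x|_p = p^{-v_p(x)} = 13^{0} = 1.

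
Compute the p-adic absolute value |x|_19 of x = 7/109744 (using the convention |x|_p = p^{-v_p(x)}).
|7/109744|_19 = 6859

Step 1 — compute v_19(x) by factoring powers of 19 out of the numerator and denominator: v_19(7/109744) = -3. Step 2 — apply |x|_p = p^{-v_p(x)} = 19^{3} = 6859.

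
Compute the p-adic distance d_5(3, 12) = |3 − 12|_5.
d_5(3, 12) = 1

Step 1 — x − y = 3 − 12 = -9. Step 2 — v_5(-9) = 0 (factor: -9 = −(5^0 · 9); the sign does not affect v_p). Step 3 — |x − y|_5 = 5^{0} = 1.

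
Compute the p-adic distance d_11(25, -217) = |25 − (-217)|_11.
d_11(25, -217) = 1/121

Step 1 — x − y = 25 − (-217) = 242. Step 2 — v_11(242) = 2 (factor: 242 = (11^2 · 2); the sign does not affect v_p). Step 3 — |x − y|_11 = 11^{-2} = 1/121.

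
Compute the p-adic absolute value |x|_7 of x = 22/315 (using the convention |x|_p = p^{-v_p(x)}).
|22/315|_7 = 7

Step 1 — compute v_7(x) by factoring powers of 7 out of the numerator and denominator: v_7(22/315) = -1. Step 2 — apply |x|_p = p^{-v_p(x)} = 7^{1} = 7.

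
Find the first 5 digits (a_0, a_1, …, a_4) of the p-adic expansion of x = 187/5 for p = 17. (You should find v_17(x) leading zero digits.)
(a_0, …, a_4) = (0, 9, 3, 10, 13)

v_17(187/5) = 1, so a_0 = ... = a_0 = 0. Factor out: x = 17^1 · u with u = 11/5 a unit in ℤ_17. Expand u iteratively via a_{v+i} = u_i mod 17, u_{i+1} = (u_i − a_{v+i})/17:
  u_0 = 11/5;  a_1 = 9;  u_1 = (u_0 − 9)/17 = -2/5
  u_1 = -2/5;  a_2 = 3;  u_2 = (u_1 − 3)/17 = -1/5
  u_2 = -1/5;  a_3 = 10;  u_3 = (u_2 − 10)/17 = -3/5
  u_3 = -3/5;  a_4 = 13;  u_4 = (u_3 − 13)/17 = -4/5
Digits: (0, 9, 3, 10, 13).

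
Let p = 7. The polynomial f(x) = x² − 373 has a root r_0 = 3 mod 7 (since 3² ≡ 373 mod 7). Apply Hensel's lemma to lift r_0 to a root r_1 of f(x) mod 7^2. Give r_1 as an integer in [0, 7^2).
r_1 = 31 (mod 49)

Hensel's recurrence: r_{i+1} = r_i − f(r_i)·(f′(r_i))^{-1} mod 7^{i+2}, with f′(x) = 2x. Iterate:
  r_0 = 3 (mod 7)
  r_1 = 31 (mod 49)
Final: r_1 = 31, and one checks f(r_1) ≡ 0 mod 7^2.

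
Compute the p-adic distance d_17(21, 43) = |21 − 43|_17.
d_17(21, 43) = 1

Step 1 — x − y = 21 − 43 = -22. Step 2 — v_17(-22) = 0 (factor: -22 = −(17^0 · 22); the sign does not affect v_p). Step 3 — |x − y|_17 = 17^{0} = 1.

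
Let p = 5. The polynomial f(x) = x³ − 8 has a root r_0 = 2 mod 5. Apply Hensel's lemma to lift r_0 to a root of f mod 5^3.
r_2 = 2 (mod 125)

Hensel: r_{i+1} = r_i − f(r_i)/f′(r_i) mod 5^{i+2}, where f′(x) = 3x². Iterate:
  r_0 = 2 (mod 5)
  r_1 = 2 (mod 25)
  r_2 = 2 (mod 125)
Final: r = 2 with f(r) ≡ 0 mod 5^3.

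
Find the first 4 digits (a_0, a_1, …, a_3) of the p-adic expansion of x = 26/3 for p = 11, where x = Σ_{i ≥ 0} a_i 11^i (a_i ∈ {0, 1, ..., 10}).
(a_0, …, a_3) = (5, 4, 7, 3)

v_11(26/3) = 0 (numerator and denominator both coprime to 11), so x ∈ ℤ_11^×. Compute digits iteratively via a_i = x_i mod 11, x_{i+1} = (x_i − a_i)/11, with x_0 = x:
  x_0 = 26/3;  a_0 = 5;  x_1 = (x_0 − 5)/11 = 1/3
  x_1 = 1/3;  a_1 = 4;  x_2 = (x_1 − 4)/11 = -1/3
  x_2 = -1/3;  a_2 = 7;  x_3 = (x_2 − 7)/11 = -2/3
  x_3 = -2/3;  a_3 = 3;  x_4 = (x_3 − 3)/11 = -1/3
Digits: (5, 4, 7, 3).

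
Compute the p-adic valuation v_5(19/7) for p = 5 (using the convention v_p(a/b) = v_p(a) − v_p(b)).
v_5(19/7) = 0

Factor powers of 5 from the numerator and denominator of the reduced fraction: 19 = 5^0 · 19 and 7 = 5^0 · 7. Apply v_p(a/b) = v_p(a) − v_p(b): v_5(19/7) = 0 − 0 = 0.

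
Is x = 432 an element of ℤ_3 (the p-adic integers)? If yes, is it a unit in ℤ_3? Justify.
x ∈ ℤ_3 but not a unit; v_3(x) = 3 > 0

ℤ_3 = {x ∈ ℚ_3 : v_3(x) ≥ 0} and ℤ_3^× = {x ∈ ℤ_3 : v_3(x) = 0}. Here v_3(432) = v_3(num) − v_3(den) = 3; compare against these criteria.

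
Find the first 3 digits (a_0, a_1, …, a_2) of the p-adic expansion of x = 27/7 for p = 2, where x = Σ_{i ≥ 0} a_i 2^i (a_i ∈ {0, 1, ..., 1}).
(a_0, …, a_2) = (1, 0, 1)

v_2(27/7) = 0 (numerator and denominator both coprime to 2), so x ∈ ℤ_2^×. Compute digits iteratively via a_i = x_i mod 2, x_{i+1} = (x_i − a_i)/2, with x_0 = x:
  x_0 = 27/7;  a_0 = 1;  x_1 = (x_0 − 1)/2 = 10/7
  x_1 = 10/7;  a_1 = 0;  x_2 = (x_1 − 0)/2 = 5/7
  x_2 = 5/7;  a_2 = 1;  x_3 = (x_2 − 1)/2 = -1/7
Digits: (1, 0, 1).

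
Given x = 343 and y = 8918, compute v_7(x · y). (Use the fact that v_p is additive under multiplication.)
v_7(3058874) = 6

v_p(x) = 3 (factor: 343 = 7^3 · 1); v_p(y) = 3 (factor: 8918 = 7^3 · 26). Additivity: v_p(xy) = v_p(x) + v_p(y) = 3 + 3 = 6. (Direct check: xy = 3058874 = 7^6 · (26).)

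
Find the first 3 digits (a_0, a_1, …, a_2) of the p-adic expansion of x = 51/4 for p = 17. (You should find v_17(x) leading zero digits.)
(a_0, …, a_2) = (0, 5, 4)

v_17(51/4) = 1, so a_0 = ... = a_0 = 0. Factor out: x = 17^1 · u with u = 3/4 a unit in ℤ_17. Expand u iteratively via a_{v+i} = u_i mod 17, u_{i+1} = (u_i − a_{v+i})/17:
  u_0 = 3/4;  a_1 = 5;  u_1 = (u_0 − 5)/17 = -1/4
  u_1 = -1/4;  a_2 = 4;  u_2 = (u_1 − 4)/17 = -1/4
Digits: (0, 5, 4).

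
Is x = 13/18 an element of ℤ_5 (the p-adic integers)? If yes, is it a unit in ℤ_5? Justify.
x ∈ ℤ_5^× (unit); v_5(x) = 0

ℤ_5 = {x ∈ ℚ_5 : v_5(x) ≥ 0} and ℤ_5^× = {x ∈ ℤ_5 : v_5(x) = 0}. Here v_5(13/18) = v_5(num) − v_5(den) = 0; compare against these criteria.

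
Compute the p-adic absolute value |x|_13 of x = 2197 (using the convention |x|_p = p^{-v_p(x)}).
|2197|_13 = 1/2197

Step 1 — compute v_13(x) by factoring powers of 13 out of the numerator and denominator: v_13(2197) = 3. Step 2 — apply |x|_p = p^{-v_p(x)} = 13^{-3} = 1/2197.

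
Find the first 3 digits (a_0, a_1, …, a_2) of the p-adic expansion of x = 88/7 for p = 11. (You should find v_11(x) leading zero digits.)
(a_0, …, a_2) = (0, 9, 4)

v_11(88/7) = 1, so a_0 = ... = a_0 = 0. Factor out: x = 11^1 · u with u = 8/7 a unit in ℤ_11. Expand u iteratively via a_{v+i} = u_i mod 11, u_{i+1} = (u_i − a_{v+i})/11:
  u_0 = 8/7;  a_1 = 9;  u_1 = (u_0 − 9)/11 = -5/7
  u_1 = -5/7;  a_2 = 4;  u_2 = (u_1 − 4)/11 = -3/7
Digits: (0, 9, 4).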